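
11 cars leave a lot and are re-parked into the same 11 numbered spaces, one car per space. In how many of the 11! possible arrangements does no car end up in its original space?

By inclusion-exclusion, !11 = Σ (-1)^k · 11!/k! for k=0..11
= 11! - 11!/1! + 11!/2! - 11!/3! + 11!/4! - 11!/5! + 11!/6! - 11!/7! + 11!/8! - 11!/9! + 11!/10! - 11!/11!
= 39916800 - 39916800 + 19958400 - 6652800 + 1663200 - 332640 + 55440 - 7920 + 990 - 110 + 11 - 1
= 14684570

14684570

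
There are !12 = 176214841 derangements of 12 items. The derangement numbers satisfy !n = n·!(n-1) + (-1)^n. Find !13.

2290792932

!13 = 13·176214841 - 1 = 2290792932.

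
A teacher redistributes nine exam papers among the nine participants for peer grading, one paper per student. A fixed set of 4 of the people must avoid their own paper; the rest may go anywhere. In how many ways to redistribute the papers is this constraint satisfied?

229080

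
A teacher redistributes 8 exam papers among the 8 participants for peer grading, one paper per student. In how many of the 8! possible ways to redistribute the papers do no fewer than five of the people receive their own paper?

141

# with exactly i fixed is C(8,i)·!(8-i); sum over i=5..8:
  i=5: C(8,5)·!3 = 56·2 = 112
  i=6: C(8,6)·!2 = 28·1 = 28
  i=7: C(8,7)·!1 = 8·0 = 0
  i=8: C(8,8)·!0 = 1·1 = 1
Total = 141.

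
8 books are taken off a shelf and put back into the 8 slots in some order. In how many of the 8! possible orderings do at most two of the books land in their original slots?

Sum C(8,i)·!(8-i) for i = 0..2:
  i=0: C(8,0)·!8 = 1·14833 = 14833
  i=1: C(8,1)·!7 = 8·1854 = 14832
  i=2: C(8,2)·!6 = 28·265 = 7420
Total = 37085.

37085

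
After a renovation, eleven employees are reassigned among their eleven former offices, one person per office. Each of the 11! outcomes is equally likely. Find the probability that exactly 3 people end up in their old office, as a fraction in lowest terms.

2119/34560

Favorable outcomes: C(11,3)·!8 = 165·14833 = 2447445.
Total outcomes: 11! = 39916800.
Probability = 2447445/39916800 = 2119/34560.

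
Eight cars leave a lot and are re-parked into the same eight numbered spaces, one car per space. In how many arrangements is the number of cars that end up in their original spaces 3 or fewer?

Sum C(8,i)·!(8-i) for i = 0..3:
  i=0: C(8,0)·!8 = 1·14833 = 14833
  i=1: C(8,1)·!7 = 8·1854 = 14832
  i=2: C(8,2)·!6 = 28·265 = 7420
  i=3: C(8,3)·!5 = 56·44 = 2464
Total = 39549.

39549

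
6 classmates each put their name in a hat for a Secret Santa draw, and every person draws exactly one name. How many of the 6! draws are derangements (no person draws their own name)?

The number of derangements of 6 is !6 = Σ_{k=0}^{6} (-1)^k·6!/k!
= 6! - 6!/1! + 6!/2! - 6!/3! + 6!/4! - 6!/5! + 6!/6!
= 720 - 720 + 360 - 120 + 30 - 6 + 1
= 265

265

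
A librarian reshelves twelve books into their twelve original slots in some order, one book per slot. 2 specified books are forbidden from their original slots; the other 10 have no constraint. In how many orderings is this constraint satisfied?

402796800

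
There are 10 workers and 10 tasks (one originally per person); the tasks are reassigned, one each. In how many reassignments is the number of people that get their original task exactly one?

Pick the single fixed position: C(10,1) = 10 ways.
The remaining 9 must be deranged: !9 = 133496.
Total: 10 × 133496 = 1334960.

1334960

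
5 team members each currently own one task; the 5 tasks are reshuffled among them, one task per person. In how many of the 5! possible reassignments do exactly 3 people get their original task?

Choose which 3 of the 5 are fixed: C(5,3) = 10.
The other 2 form a derangement: !2 = 1.
Total: 10 × 1 = 10.

10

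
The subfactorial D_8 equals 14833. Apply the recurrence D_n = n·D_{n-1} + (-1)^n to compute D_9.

133496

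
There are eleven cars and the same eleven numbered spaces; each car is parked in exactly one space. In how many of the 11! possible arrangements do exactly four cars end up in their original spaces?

Pick the 4 fixed positions: C(11,4) = 330 ways.
The remaining 7 must be deranged: !7 = 1854.
Total: 330 × 1854 = 611820.

611820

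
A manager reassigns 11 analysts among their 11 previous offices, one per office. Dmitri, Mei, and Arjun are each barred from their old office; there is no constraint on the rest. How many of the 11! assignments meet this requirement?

Inclusion-exclusion on the 3 forbidden self-matches:
Σ_{j=0}^{3} (-1)^j C(3,j)(11-j)!
= C(3,0)·11! - C(3,1)·10! + C(3,2)·9! - C(3,3)·8!
= 39916800 - 10886400 + 1088640 - 40320
= 30078720

30078720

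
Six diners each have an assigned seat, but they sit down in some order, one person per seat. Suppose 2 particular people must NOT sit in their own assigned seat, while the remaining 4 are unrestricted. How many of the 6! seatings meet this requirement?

504

Inclusion-exclusion on the 2 forbidden self-matches:
Σ_{j=0}^{2} (-1)^j C(2,j)(6-j)!
= C(2,0)·6! - C(2,1)·5! + C(2,2)·4!
= 720 - 240 + 24
= 504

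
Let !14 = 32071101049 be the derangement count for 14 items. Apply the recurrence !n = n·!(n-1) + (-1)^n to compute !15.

481066515734

!15 = 15·32071101049 - 1 = 481066515734.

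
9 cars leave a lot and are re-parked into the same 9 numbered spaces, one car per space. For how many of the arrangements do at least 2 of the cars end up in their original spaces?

Sum C(9,i)·!(9-i) for i = 2..9:
  i=2: C(9,2)·!7 = 36·1854 = 66744
  i=3: C(9,3)·!6 = 84·265 = 22260
  i=4: C(9,4)·!5 = 126·44 = 5544
  i=5: C(9,5)·!4 = 126·9 = 1134
  i=6: C(9,6)·!3 = 84·2 = 168
  i=7: C(9,7)·!2 = 36·1 = 36
  i=8: C(9,8)·!1 = 9·0 = 0
  i=9: C(9,9)·!0 = 1·1 = 1
Total = 95887.

95887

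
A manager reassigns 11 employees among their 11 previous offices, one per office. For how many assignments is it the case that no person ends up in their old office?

14684570

The number of derangements of 11 is !11 = Σ_{k=0}^{11} (-1)^k·11!/k!
= 11! - 11!/1! + 11!/2! - 11!/3! + 11!/4! - 11!/5! + 11!/6! - 11!/7! + 11!/8! - 11!/9! + 11!/10! - 11!/11!
= 39916800 - 39916800 + 19958400 - 6652800 + 1663200 - 332640 + 55440 - 7920 + 990 - 110 + 11 - 1
= 14684570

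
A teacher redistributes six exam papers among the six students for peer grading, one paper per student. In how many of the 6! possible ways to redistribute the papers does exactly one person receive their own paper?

264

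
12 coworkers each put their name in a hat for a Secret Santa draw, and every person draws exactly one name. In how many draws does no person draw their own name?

Use !n = n·!(n-1) + (-1)^n.
!12 = 12·14684570 + 1 = 176214841

176214841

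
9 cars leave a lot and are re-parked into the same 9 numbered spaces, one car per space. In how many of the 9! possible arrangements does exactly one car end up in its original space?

133497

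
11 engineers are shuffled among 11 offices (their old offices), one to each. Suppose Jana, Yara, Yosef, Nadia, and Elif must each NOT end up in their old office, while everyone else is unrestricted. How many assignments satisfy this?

Let A_j be the event that the j-th constrained one is fixed. By inclusion-exclusion over the 5 events:
Σ_{j=0}^{5} (-1)^j C(5,j)(11-j)!
= C(5,0)·11! - C(5,1)·10! + C(5,2)·9! - C(5,3)·8! + C(5,4)·7! - C(5,5)·6!
= 39916800 - 18144000 + 3628800 - 403200 + 25200 - 720
= 25022880

25022880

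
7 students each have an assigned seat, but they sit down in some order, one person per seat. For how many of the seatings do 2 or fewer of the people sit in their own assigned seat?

# with exactly i fixed is C(7,i)·!(7-i); sum over i=0..2:
  i=0: C(7,0)·!7 = 1·1854 = 1854
  i=1: C(7,1)·!6 = 7·265 = 1855
  i=2: C(7,2)·!5 = 21·44 = 924
Total = 4633.

4633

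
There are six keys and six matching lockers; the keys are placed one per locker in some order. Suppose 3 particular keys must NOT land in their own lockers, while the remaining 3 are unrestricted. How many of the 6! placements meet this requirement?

426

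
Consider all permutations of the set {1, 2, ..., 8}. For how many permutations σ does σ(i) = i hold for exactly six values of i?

28

Pick the 6 fixed positions: C(8,6) = 28 ways.
The remaining 2 must be deranged: !2 = 1.
Total: 28 × 1 = 28.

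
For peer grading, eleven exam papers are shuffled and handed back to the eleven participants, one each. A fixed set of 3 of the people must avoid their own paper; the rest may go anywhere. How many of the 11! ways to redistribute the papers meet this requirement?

Let A_j be the event that the j-th constrained one is fixed. By inclusion-exclusion over the 3 events:
Σ_{j=0}^{3} (-1)^j C(3,j)(11-j)!
= C(3,0)·11! - C(3,1)·10! + C(3,2)·9! - C(3,3)·8!
= 39916800 - 10886400 + 1088640 - 40320
= 30078720

30078720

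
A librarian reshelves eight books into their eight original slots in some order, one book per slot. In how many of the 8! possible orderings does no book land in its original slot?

The number of derangements of 8 is !8 = Σ_{k=0}^{8} (-1)^k·8!/k!
= 8! - 8!/1! + 8!/2! - 8!/3! + 8!/4! - 8!/5! + 8!/6! - 8!/7! + 8!/8!
= 40320 - 40320 + 20160 - 6720 + 1680 - 336 + 56 - 8 + 1
= 14833

14833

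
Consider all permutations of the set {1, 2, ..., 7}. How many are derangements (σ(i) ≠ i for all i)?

1854

The number of derangements of 7 is !7 = Σ_{k=0}^{7} (-1)^k·7!/k!
= 7! - 7!/1! + 7!/2! - 7!/3! + 7!/4! - 7!/5! + 7!/6! - 7!/7!
= 5040 - 5040 + 2520 - 840 + 210 - 42 + 7 - 1
= 1854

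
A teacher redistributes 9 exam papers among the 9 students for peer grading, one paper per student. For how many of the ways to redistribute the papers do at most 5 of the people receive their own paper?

# with exactly i fixed is C(9,i)·!(9-i); sum over i=0..5:
  i=0: C(9,0)·!9 = 1·133496 = 133496
  i=1: C(9,1)·!8 = 9·14833 = 133497
  i=2: C(9,2)·!7 = 36·1854 = 66744
  i=3: C(9,3)·!6 = 84·265 = 22260
  i=4: C(9,4)·!5 = 126·44 = 5544
  i=5: C(9,5)·!4 = 126·9 = 1134
Total = 362675.

362675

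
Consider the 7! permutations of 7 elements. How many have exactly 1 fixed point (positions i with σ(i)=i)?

1855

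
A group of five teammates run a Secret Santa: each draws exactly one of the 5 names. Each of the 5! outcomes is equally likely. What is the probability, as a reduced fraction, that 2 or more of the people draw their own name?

31/120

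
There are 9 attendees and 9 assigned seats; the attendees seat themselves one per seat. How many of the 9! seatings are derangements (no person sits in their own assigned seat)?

133496

By inclusion-exclusion, !9 = Σ (-1)^k · 9!/k! for k=0..9
= 9! - 9!/1! + 9!/2! - 9!/3! + 9!/4! - 9!/5! + 9!/6! - 9!/7! + 9!/8! - 9!/9!
= 362880 - 362880 + 181440 - 60480 + 15120 - 3024 + 504 - 72 + 9 - 1
= 133496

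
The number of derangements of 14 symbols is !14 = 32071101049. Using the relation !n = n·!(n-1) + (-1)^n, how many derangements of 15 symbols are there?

!15 = 15·32071101049 - 1 = 481066515734.

481066515734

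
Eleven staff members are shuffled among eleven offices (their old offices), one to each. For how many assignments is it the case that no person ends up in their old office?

The subfactorial !11 = [11!/e] (nearest integer).
11! = 39916800, and 39916800/e ≈ 14684570.08, so !11 = 14684570.

14684570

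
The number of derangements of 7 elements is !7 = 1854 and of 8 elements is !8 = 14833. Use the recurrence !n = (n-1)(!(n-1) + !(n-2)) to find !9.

133496

!9 = (9-1)·(!8 + !7) = 8·(14833 + 1854) = 8·16687 = 133496.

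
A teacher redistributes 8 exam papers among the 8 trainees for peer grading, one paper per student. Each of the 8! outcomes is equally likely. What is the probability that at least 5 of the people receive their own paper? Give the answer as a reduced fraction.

Favorable outcomes: Σ_{i≥5} C(8,i)·!(8-i) = 56·2 + 28·1 + 8·0 + 1·1 = 141.
Total outcomes: 8! = 40320.
Probability = 141/40320 = 47/13440.

47/13440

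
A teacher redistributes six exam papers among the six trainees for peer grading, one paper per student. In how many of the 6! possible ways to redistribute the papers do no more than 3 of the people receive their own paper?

704

Sum C(6,i)·!(6-i) for i = 0..3:
  i=0: C(6,0)·!6 = 1·265 = 265
  i=1: C(6,1)·!5 = 6·44 = 264
  i=2: C(6,2)·!4 = 15·9 = 135
  i=3: C(6,3)·!3 = 20·2 = 40
Total = 704.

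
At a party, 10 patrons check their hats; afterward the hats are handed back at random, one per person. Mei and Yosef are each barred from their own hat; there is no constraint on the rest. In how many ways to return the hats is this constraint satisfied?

Let A_j be the event that the j-th constrained one is fixed. By inclusion-exclusion over the 2 events:
Σ_{j=0}^{2} (-1)^j C(2,j)(10-j)!
= C(2,0)·10! - C(2,1)·9! + C(2,2)·8!
= 3628800 - 725760 + 40320
= 2943360

2943360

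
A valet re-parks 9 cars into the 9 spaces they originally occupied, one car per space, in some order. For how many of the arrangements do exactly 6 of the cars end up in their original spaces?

Choose which 6 of the 9 are fixed: C(9,6) = 84.
The other 3 form a derangement: !3 = 2.
Total: 84 × 2 = 168.

168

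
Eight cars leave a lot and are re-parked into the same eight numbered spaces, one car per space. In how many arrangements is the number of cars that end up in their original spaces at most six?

40319

Sum C(8,i)·!(8-i) for i = 0..6:
  i=0: C(8,0)·!8 = 1·14833 = 14833
  i=1: C(8,1)·!7 = 8·1854 = 14832
  i=2: C(8,2)·!6 = 28·265 = 7420
  i=3: C(8,3)·!5 = 56·44 = 2464
  i=4: C(8,4)·!4 = 70·9 = 630
  i=5: C(8,5)·!3 = 56·2 = 112
  i=6: C(8,6)·!2 = 28·1 = 28
Total = 40319.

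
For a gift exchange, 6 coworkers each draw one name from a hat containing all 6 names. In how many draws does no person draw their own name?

265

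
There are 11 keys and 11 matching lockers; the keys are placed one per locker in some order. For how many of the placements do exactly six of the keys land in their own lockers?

Pick the 6 fixed positions: C(11,6) = 462 ways.
The remaining 5 must be deranged: !5 = 44.
Total: 462 × 44 = 20328.

20328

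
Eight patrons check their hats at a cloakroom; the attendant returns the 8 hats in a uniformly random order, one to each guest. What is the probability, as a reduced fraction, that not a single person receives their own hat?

2119/5760

Favorable outcomes: !8 = 14833.
Total outcomes: 8! = 40320.
Probability = 14833/40320 = 2119/5760.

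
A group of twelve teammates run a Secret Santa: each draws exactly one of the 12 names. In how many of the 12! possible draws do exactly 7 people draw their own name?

Pick the 7 fixed positions: C(12,7) = 792 ways.
The remaining 5 must be deranged: !5 = 44.
Total: 792 × 44 = 34848.

34848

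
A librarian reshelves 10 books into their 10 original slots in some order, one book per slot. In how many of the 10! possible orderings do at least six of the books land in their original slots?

Sum C(10,i)·!(10-i) for i = 6..10:
  i=6: C(10,6)·!4 = 210·9 = 1890
  i=7: C(10,7)·!3 = 120·2 = 240
  i=8: C(10,8)·!2 = 45·1 = 45
  i=9: C(10,9)·!1 = 10·0 = 0
  i=10: C(10,10)·!0 = 1·1 = 1
Total = 2176.

2176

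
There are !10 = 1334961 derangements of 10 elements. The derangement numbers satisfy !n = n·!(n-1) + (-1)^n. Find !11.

14684570

!11 = 11·1334961 - 1 = 14684570.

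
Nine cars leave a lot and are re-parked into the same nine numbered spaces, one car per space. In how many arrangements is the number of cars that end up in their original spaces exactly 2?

66744

Pick the 2 fixed positions: C(9,2) = 36 ways.
The other 7 form a derangement: !7 = 1854.
Total: 36 × 1854 = 66744.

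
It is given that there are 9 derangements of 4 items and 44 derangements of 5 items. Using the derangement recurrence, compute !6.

!6 = (6-1)·(!5 + !4) = 5·(44 + 9) = 5·53 = 265.

265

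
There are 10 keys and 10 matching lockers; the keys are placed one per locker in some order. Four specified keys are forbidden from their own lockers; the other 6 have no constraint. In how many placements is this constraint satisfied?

2399760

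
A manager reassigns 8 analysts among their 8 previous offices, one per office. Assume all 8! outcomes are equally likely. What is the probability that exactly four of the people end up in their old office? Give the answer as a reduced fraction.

1/64

Favorable outcomes: C(8,4)·!4 = 70·9 = 630.
Total outcomes: 8! = 40320.
Probability = 630/40320 = 1/64.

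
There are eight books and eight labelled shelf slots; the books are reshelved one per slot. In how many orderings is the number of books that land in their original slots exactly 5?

Pick the 5 fixed positions: C(8,5) = 56 ways.
The remaining 3 must be deranged: !3 = 2.
Total: 56 × 2 = 112.

112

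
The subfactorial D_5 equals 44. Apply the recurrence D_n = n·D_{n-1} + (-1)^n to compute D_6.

265

D_6 = 6·44 + 1 = 265.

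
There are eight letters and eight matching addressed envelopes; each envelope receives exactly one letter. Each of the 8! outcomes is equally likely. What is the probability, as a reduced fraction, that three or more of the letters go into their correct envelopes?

Favorable outcomes: Σ_{i≥3} C(8,i)·!(8-i) = 56·44 + 70·9 + 56·2 + 28·1 + 8·0 + 1·1 = 3235.
Total outcomes: 8! = 40320.
Probability = 3235/40320 = 647/8064.

647/8064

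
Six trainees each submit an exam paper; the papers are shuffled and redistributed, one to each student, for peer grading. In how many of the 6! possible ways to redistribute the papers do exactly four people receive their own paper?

15

Pick the 4 fixed positions: C(6,4) = 15 ways.
The other 2 form a derangement: !2 = 1.
Total: 15 × 1 = 15.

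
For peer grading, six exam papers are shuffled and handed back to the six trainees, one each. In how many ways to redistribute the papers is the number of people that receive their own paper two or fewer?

# with exactly i fixed is C(6,i)·!(6-i); sum over i=0..2:
  i=0: C(6,0)·!6 = 1·265 = 265
  i=1: C(6,1)·!5 = 6·44 = 264
  i=2: C(6,2)·!4 = 15·9 = 135
Total = 664.

664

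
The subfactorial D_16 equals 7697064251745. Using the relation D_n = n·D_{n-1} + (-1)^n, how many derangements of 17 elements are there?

130850092279664

D_17 = 17·7697064251745 - 1 = 130850092279664.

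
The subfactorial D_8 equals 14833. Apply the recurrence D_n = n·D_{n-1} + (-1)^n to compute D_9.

133496

D_9 = 9·14833 - 1 = 133496.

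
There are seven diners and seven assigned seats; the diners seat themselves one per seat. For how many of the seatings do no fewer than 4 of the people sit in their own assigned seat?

# with exactly i fixed is C(7,i)·!(7-i); sum over i=4..7:
  i=4: C(7,4)·!3 = 35·2 = 70
  i=5: C(7,5)·!2 = 21·1 = 21
  i=6: C(7,6)·!1 = 7·0 = 0
  i=7: C(7,7)·!0 = 1·1 = 1
Total = 92.

92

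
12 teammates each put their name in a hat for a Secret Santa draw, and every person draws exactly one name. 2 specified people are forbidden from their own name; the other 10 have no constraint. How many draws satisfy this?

402796800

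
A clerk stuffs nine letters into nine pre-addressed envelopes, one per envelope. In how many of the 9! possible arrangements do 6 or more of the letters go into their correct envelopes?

Sum C(9,i)·!(9-i) for i = 6..9:
  i=6: C(9,6)·!3 = 84·2 = 168
  i=7: C(9,7)·!2 = 36·1 = 36
  i=8: C(9,8)·!1 = 9·0 = 0
  i=9: C(9,9)·!0 = 1·1 = 1
Total = 205.

205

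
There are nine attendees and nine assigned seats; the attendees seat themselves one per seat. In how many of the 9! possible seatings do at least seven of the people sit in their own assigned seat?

# with exactly i fixed is C(9,i)·!(9-i); sum over i=7..9:
  i=7: C(9,7)·!2 = 36·1 = 36
  i=8: C(9,8)·!1 = 9·0 = 0
  i=9: C(9,9)·!0 = 1·1 = 1
Total = 37.

37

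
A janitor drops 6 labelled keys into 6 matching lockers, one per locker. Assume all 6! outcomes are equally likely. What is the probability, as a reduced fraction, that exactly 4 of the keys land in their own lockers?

Favorable outcomes: C(6,4)·!2 = 15·1 = 15.
Total outcomes: 6! = 720.
Probability = 15/720 = 1/48.

1/48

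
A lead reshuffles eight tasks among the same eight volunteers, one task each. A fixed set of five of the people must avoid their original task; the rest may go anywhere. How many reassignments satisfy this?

Inclusion-exclusion on the 5 forbidden self-matches:
Σ_{j=0}^{5} (-1)^j C(5,j)(8-j)!
= C(5,0)·8! - C(5,1)·7! + C(5,2)·6! - C(5,3)·5! + C(5,4)·4! - C(5,5)·3!
= 40320 - 25200 + 7200 - 1200 + 120 - 6
= 21234

21234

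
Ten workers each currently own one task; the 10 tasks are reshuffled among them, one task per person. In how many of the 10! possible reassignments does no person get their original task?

By inclusion-exclusion, !10 = Σ (-1)^k · 10!/k! for k=0..10
= 10! - 10!/1! + 10!/2! - 10!/3! + 10!/4! - 10!/5! + 10!/6! - 10!/7! + 10!/8! - 10!/9! + 10!/10!
= 3628800 - 3628800 + 1814400 - 604800 + 151200 - 30240 + 5040 - 720 + 90 - 10 + 1
= 1334961

1334961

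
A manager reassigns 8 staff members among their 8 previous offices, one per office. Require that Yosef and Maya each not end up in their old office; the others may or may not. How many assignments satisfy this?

Let A_j be the event that the j-th constrained one is fixed. By inclusion-exclusion over the 2 events:
Σ_{j=0}^{2} (-1)^j C(2,j)(8-j)!
= C(2,0)·8! - C(2,1)·7! + C(2,2)·6!
= 40320 - 10080 + 720
= 30960

30960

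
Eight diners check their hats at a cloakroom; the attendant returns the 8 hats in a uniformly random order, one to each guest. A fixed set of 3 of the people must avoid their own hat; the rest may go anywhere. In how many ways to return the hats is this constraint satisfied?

Let A_j be the event that the j-th constrained one is fixed. By inclusion-exclusion over the 3 events:
Σ_{j=0}^{3} (-1)^j C(3,j)(8-j)!
= C(3,0)·8! - C(3,1)·7! + C(3,2)·6! - C(3,3)·5!
= 40320 - 15120 + 2160 - 120
= 27240

27240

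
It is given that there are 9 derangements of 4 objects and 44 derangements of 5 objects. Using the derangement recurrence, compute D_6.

D_6 = (6-1)·(D_5 + D_4) = 5·(44 + 9) = 5·53 = 265.

265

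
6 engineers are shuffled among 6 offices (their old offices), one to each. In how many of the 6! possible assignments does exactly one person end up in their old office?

Choose which one of the 6 is fixed: C(6,1) = 6.
The remaining 5 must be deranged: !5 = 44.
Total: 6 × 44 = 264.

264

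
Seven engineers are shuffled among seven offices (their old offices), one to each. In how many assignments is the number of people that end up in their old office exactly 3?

Choose which 3 of the 7 are fixed: C(7,3) = 35.
The other 4 form a derangement: !4 = 9.
Total: 35 × 9 = 315.

315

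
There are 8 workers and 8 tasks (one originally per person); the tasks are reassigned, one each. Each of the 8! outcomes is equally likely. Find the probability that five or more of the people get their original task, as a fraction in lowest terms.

Favorable outcomes: Σ_{i≥5} C(8,i)·!(8-i) = 56·2 + 28·1 + 8·0 + 1·1 = 141.
Total outcomes: 8! = 40320.
Probability = 141/40320 = 47/13440.

47/13440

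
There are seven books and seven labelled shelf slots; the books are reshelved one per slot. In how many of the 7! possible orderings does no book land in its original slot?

!7 = 7! · Σ_{k=0}^{7} (-1)^k/k!
= 7! - 7!/1! + 7!/2! - 7!/3! + 7!/4! - 7!/5! + 7!/6! - 7!/7!
= 5040 - 5040 + 2520 - 840 + 210 - 42 + 7 - 1
= 1854

1854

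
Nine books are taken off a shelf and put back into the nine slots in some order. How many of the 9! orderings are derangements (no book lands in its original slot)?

133496

By inclusion-exclusion, !9 = Σ (-1)^k · 9!/k! for k=0..9
= 9! - 9!/1! + 9!/2! - 9!/3! + 9!/4! - 9!/5! + 9!/6! - 9!/7! + 9!/8! - 9!/9!
= 362880 - 362880 + 181440 - 60480 + 15120 - 3024 + 504 - 72 + 9 - 1
= 133496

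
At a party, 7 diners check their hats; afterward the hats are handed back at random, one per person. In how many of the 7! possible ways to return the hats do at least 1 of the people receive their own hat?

# with exactly i fixed is C(7,i)·!(7-i); sum over i=1..7:
  i=1: C(7,1)·!6 = 7·265 = 1855
  i=2: C(7,2)·!5 = 21·44 = 924
  i=3: C(7,3)·!4 = 35·9 = 315
  i=4: C(7,4)·!3 = 35·2 = 70
  i=5: C(7,5)·!2 = 21·1 = 21
  i=6: C(7,6)·!1 = 7·0 = 0
  i=7: C(7,7)·!0 = 1·1 = 1
Total = 3186.

3186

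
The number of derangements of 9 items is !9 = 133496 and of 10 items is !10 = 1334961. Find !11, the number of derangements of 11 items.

14684570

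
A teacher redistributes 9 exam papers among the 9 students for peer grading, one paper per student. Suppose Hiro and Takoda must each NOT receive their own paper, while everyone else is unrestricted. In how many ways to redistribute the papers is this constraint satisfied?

287280

Inclusion-exclusion on the 2 forbidden self-matches:
Σ_{j=0}^{2} (-1)^j C(2,j)(9-j)!
= C(2,0)·9! - C(2,1)·8! + C(2,2)·7!
= 362880 - 80640 + 5040
= 287280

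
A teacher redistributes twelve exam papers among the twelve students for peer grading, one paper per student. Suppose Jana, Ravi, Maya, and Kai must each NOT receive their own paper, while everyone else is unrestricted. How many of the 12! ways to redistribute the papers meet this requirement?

Let A_j be the event that the j-th constrained one is fixed. By inclusion-exclusion over the 4 events:
Σ_{j=0}^{4} (-1)^j C(4,j)(12-j)!
= C(4,0)·12! - C(4,1)·11! + C(4,2)·10! - C(4,3)·9! + C(4,4)·8!
= 479001600 - 159667200 + 21772800 - 1451520 + 40320
= 339696000

339696000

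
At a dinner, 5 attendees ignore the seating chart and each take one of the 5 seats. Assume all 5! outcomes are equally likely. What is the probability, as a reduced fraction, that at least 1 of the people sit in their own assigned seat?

Favorable outcomes: Σ_{i≥1} C(5,i)·!(5-i) = 5·9 + 10·2 + 10·1 + 5·0 + 1·1 = 76.
Total outcomes: 5! = 120.
Probability = 76/120 = 19/30.

19/30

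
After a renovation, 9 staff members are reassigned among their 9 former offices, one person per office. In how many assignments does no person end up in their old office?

133496

!9 is the nearest integer to 9!/e.
9! = 362880, and 362880/e ≈ 133496.09, so !9 = 133496.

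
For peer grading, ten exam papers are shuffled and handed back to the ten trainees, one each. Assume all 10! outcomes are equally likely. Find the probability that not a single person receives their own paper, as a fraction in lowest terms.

Favorable outcomes: !10 = 1334961.
Total outcomes: 10! = 3628800.
Probability = 1334961/3628800 = 16481/44800.

16481/44800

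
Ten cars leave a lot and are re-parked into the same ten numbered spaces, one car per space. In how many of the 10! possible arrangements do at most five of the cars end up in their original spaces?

# with exactly i fixed is C(10,i)·!(10-i); sum over i=0..5:
  i=0: C(10,0)·!10 = 1·1334961 = 1334961
  i=1: C(10,1)·!9 = 10·133496 = 1334960
  i=2: C(10,2)·!8 = 45·14833 = 667485
  i=3: C(10,3)·!7 = 120·1854 = 222480
  i=4: C(10,4)·!6 = 210·265 = 55650
  i=5: C(10,5)·!5 = 252·44 = 11088
Total = 3626624.

3626624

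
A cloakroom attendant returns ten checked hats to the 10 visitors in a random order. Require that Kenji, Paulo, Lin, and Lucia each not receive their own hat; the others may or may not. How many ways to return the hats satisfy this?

2399760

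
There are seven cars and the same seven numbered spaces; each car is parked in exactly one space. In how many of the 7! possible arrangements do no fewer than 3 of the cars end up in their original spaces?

407

Sum C(7,i)·!(7-i) for i = 3..7:
  i=3: C(7,3)·!4 = 35·9 = 315
  i=4: C(7,4)·!3 = 35·2 = 70
  i=5: C(7,5)·!2 = 21·1 = 21
  i=6: C(7,6)·!1 = 7·0 = 0
  i=7: C(7,7)·!0 = 1·1 = 1
Total = 407.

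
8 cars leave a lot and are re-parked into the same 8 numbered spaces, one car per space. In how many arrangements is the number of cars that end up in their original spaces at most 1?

29665

Sum C(8,i)·!(8-i) for i = 0..1:
  i=0: C(8,0)·!8 = 1·14833 = 14833
  i=1: C(8,1)·!7 = 8·1854 = 14832
Total = 29665.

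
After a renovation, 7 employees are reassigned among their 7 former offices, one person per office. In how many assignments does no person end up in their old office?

1854

The subfactorial !7 = [7!/e] (nearest integer).
7! = 5040, and 5040/e ≈ 1854.11, so !7 = 1854.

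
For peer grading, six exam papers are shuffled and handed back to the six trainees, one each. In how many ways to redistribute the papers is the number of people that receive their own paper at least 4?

# with exactly i fixed is C(6,i)·!(6-i); sum over i=4..6:
  i=4: C(6,4)·!2 = 15·1 = 15
  i=5: C(6,5)·!1 = 6·0 = 0
  i=6: C(6,6)·!0 = 1·1 = 1
Total = 16.

16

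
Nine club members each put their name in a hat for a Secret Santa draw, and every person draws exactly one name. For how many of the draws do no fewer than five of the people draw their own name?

1339

Sum C(9,i)·!(9-i) for i = 5..9:
  i=5: C(9,5)·!4 = 126·9 = 1134
  i=6: C(9,6)·!3 = 84·2 = 168
  i=7: C(9,7)·!2 = 36·1 = 36
  i=8: C(9,8)·!1 = 9·0 = 0
  i=9: C(9,9)·!0 = 1·1 = 1
Total = 1339.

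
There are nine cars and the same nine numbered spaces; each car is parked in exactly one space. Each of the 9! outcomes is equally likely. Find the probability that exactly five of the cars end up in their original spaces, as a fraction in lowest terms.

Favorable outcomes: C(9,5)·!4 = 126·9 = 1134.
Total outcomes: 9! = 362880.
Probability = 1134/362880 = 1/320.

1/320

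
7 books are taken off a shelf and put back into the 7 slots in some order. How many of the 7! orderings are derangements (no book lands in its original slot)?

1854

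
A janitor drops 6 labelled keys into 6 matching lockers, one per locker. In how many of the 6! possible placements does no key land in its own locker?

265

!6 is the nearest integer to 6!/e.
6! = 720, and 720/e ≈ 264.87, so !6 = 265.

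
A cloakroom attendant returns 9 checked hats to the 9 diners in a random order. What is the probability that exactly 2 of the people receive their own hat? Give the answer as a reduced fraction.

Favorable outcomes: C(9,2)·!7 = 36·1854 = 66744.
Total outcomes: 9! = 362880.
Probability = 66744/362880 = 103/560.

103/560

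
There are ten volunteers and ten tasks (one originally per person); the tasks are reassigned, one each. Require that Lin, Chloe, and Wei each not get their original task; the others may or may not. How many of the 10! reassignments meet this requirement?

2656080

Let A_j be the event that the j-th constrained one is fixed. By inclusion-exclusion over the 3 events:
Σ_{j=0}^{3} (-1)^j C(3,j)(10-j)!
= C(3,0)·10! - C(3,1)·9! + C(3,2)·8! - C(3,3)·7!
= 3628800 - 1088640 + 120960 - 5040
= 2656080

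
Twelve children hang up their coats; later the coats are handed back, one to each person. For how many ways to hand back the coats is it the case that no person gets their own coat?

176214841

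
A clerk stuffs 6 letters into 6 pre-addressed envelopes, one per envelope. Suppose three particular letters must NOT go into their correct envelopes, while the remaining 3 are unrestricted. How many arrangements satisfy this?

426

Let A_j be the event that the j-th constrained one is fixed. By inclusion-exclusion over the 3 events:
Σ_{j=0}^{3} (-1)^j C(3,j)(6-j)!
= C(3,0)·6! - C(3,1)·5! + C(3,2)·4! - C(3,3)·3!
= 720 - 360 + 72 - 6
= 426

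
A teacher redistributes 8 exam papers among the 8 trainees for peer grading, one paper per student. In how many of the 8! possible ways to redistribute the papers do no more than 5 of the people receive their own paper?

40291

Sum C(8,i)·!(8-i) for i = 0..5:
  i=0: C(8,0)·!8 = 1·14833 = 14833
  i=1: C(8,1)·!7 = 8·1854 = 14832
  i=2: C(8,2)·!6 = 28·265 = 7420
  i=3: C(8,3)·!5 = 56·44 = 2464
  i=4: C(8,4)·!4 = 70·9 = 630
  i=5: C(8,5)·!3 = 56·2 = 112
Total = 40291.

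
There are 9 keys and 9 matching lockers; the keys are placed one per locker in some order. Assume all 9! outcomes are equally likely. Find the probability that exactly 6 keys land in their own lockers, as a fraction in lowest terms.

1/2160

Favorable outcomes: C(9,6)·!3 = 84·2 = 168.
Total outcomes: 9! = 362880.
Probability = 168/362880 = 1/2160.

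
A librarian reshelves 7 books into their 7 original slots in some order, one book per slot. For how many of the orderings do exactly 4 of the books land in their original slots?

70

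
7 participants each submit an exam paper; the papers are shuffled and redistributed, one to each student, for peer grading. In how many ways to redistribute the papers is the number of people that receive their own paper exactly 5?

Choose which 5 of the 7 are fixed: C(7,5) = 21.
The other 2 form a derangement: !2 = 1.
Total: 21 × 1 = 21.

21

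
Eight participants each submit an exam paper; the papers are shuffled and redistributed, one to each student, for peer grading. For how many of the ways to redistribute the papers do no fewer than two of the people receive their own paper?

# with exactly i fixed is C(8,i)·!(8-i); sum over i=2..8:
  i=2: C(8,2)·!6 = 28·265 = 7420
  i=3: C(8,3)·!5 = 56·44 = 2464
  i=4: C(8,4)·!4 = 70·9 = 630
  i=5: C(8,5)·!3 = 56·2 = 112
  i=6: C(8,6)·!2 = 28·1 = 28
  i=7: C(8,7)·!1 = 8·0 = 0
  i=8: C(8,8)·!0 = 1·1 = 1
Total = 10655.

10655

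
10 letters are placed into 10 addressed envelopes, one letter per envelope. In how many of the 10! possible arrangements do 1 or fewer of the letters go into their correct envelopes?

2669921

Sum C(10,i)·!(10-i) for i = 0..1:
  i=0: C(10,0)·!10 = 1·1334961 = 1334961
  i=1: C(10,1)·!9 = 10·133496 = 1334960
Total = 2669921.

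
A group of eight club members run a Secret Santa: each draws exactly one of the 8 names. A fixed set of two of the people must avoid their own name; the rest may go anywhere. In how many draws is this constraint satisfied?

Inclusion-exclusion on the 2 forbidden self-matches:
Σ_{j=0}^{2} (-1)^j C(2,j)(8-j)!
= C(2,0)·8! - C(2,1)·7! + C(2,2)·6!
= 40320 - 10080 + 720
= 30960

30960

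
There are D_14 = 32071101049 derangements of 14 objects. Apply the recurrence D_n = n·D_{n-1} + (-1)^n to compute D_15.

481066515734

D_15 = 15·32071101049 - 1 = 481066515734.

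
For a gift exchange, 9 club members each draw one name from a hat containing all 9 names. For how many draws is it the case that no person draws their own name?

Recurrence: !9 = 9·!8 + (-1)^9.
!9 = 9·14833 - 1 = 133496

133496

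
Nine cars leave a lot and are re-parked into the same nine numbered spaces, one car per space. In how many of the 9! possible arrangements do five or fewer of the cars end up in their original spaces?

362675

# with exactly i fixed is C(9,i)·!(9-i); sum over i=0..5:
  i=0: C(9,0)·!9 = 1·133496 = 133496
  i=1: C(9,1)·!8 = 9·14833 = 133497
  i=2: C(9,2)·!7 = 36·1854 = 66744
  i=3: C(9,3)·!6 = 84·265 = 22260
  i=4: C(9,4)·!5 = 126·44 = 5544
  i=5: C(9,5)·!4 = 126·9 = 1134
Total = 362675.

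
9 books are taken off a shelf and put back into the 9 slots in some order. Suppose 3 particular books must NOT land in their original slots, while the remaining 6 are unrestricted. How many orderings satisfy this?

256320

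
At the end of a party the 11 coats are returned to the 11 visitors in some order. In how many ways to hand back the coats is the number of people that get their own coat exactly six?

20328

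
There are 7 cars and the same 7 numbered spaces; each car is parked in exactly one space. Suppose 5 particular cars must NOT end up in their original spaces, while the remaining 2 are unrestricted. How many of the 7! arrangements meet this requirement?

2428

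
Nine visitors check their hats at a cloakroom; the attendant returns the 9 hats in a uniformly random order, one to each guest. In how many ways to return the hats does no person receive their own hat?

The number of derangements of 9 is !9 = Σ_{k=0}^{9} (-1)^k·9!/k!
= 9! - 9!/1! + 9!/2! - 9!/3! + 9!/4! - 9!/5! + 9!/6! - 9!/7! + 9!/8! - 9!/9!
= 362880 - 362880 + 181440 - 60480 + 15120 - 3024 + 504 - 72 + 9 - 1
= 133496

133496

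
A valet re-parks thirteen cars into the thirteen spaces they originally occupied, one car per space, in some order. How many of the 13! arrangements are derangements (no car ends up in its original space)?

The subfactorial !13 = [13!/e] (nearest integer).
13! = 6227020800, and 6227020800/e ≈ 2290792932.07, so !13 = 2290792932.

2290792932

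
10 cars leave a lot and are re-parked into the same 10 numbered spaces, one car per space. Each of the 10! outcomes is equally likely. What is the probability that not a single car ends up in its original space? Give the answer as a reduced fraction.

16481/44800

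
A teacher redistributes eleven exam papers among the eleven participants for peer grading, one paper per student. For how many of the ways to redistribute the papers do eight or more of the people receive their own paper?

386

# with exactly i fixed is C(11,i)·!(11-i); sum over i=8..11:
  i=8: C(11,8)·!3 = 165·2 = 330
  i=9: C(11,9)·!2 = 55·1 = 55
  i=10: C(11,10)·!1 = 11·0 = 0
  i=11: C(11,11)·!0 = 1·1 = 1
Total = 386.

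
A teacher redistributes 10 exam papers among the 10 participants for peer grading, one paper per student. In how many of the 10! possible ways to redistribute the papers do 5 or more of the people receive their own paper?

# with exactly i fixed is C(10,i)·!(10-i); sum over i=5..10:
  i=5: C(10,5)·!5 = 252·44 = 11088
  i=6: C(10,6)·!4 = 210·9 = 1890
  i=7: C(10,7)·!3 = 120·2 = 240
  i=8: C(10,8)·!2 = 45·1 = 45
  i=9: C(10,9)·!1 = 10·0 = 0
  i=10: C(10,10)·!0 = 1·1 = 1
Total = 13264.

13264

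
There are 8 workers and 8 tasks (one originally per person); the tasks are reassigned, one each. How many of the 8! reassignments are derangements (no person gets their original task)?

14833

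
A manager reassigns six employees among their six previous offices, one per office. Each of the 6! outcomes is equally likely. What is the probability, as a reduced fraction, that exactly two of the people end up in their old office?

3/16

Favorable outcomes: C(6,2)·!4 = 15·9 = 135.
Total outcomes: 6! = 720.
Probability = 135/720 = 3/16.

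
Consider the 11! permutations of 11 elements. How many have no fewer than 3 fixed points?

3205379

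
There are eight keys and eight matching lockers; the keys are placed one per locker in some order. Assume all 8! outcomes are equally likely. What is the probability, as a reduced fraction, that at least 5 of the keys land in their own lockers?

47/13440

Favorable outcomes: Σ_{i≥5} C(8,i)·!(8-i) = 56·2 + 28·1 + 8·0 + 1·1 = 141.
Total outcomes: 8! = 40320.
Probability = 141/40320 = 47/13440.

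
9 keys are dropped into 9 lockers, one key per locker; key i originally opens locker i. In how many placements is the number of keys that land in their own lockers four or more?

6883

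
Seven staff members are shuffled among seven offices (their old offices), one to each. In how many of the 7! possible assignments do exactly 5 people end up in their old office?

21

Choose which 5 of the 7 are fixed: C(7,5) = 21.
The other 2 form a derangement: !2 = 1.
Total: 21 × 1 = 21.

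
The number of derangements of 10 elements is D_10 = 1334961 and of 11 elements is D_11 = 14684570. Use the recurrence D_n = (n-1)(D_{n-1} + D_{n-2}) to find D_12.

176214841

D_12 = (12-1)·(D_11 + D_10) = 11·(14684570 + 1334961) = 11·16019531 = 176214841.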